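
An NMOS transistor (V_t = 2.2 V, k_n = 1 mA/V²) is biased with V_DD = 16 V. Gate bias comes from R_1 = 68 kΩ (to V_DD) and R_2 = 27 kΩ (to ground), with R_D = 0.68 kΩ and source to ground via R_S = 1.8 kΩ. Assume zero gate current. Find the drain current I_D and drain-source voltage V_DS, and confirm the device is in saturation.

I_D ≈ 0.66 mA, V_DS ≈ 14 V

V_G = V_DD·R_2/(R_1+R_2) = 16×27/95 = 4.55 V.
Assume saturation: I_D = (k_n/2)(V_GS − V_t)² with V_GS = V_G − I_D·R_S = 4.55 − 1.8·I_D.
Substituting gives 1.62·I_D² − 5.23·I_D + 2.76 = 0, with roots I_D = 0.664 or 2.56 mA.
The root I_D = 2.56 mA gives V_GS = -0.0634 V ≤ V_t, so take I_D = 0.664 mA.
Then V_GS = 3.35 V and V_DS = V_DD − I_D(R_D+R_S) = 16 − 0.664×2.48 = 14.4 V.
Saturation requires V_DS ≥ V_GS − V_t = 1.15 V; 14.4 ≥ 1.15 ✓.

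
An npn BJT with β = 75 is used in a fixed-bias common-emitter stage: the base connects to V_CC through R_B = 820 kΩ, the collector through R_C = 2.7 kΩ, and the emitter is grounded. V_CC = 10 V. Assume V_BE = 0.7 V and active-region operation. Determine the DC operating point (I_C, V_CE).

Base loop: V_CC = I_B·R_B + V_BE, so I_B = (10 − 0.7)/820 kΩ = 0.0113 mA.
In the active region I_C = β·I_B = 75 × 0.0113 = 0.851 mA.
Collector loop: V_CE = V_CC − I_C·R_C = 10 − 0.851×2.7 = 7.7 V.
Since V_CE = 7.7 V > V_CE(sat) ≈ 0.2 V, the transistor is in the active region as assumed.

I_C ≈ 0.85 mA, V_CE ≈ 7.7 V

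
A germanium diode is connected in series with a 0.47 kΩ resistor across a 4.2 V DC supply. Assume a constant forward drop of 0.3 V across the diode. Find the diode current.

I ≈ 8.3 mA

KVL around the loop: 4.2 = V_D + I·R = 0.3 + I × 0.47 kΩ.
So I = (4.2 − 0.3) / 0.47 kΩ = 3.9 / 0.47 = 8.3 mA.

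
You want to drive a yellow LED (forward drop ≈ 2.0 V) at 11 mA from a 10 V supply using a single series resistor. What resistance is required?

The resistor drops V_S − V_D = 10 − 2.0 = 8 V at 11 mA.
R = 8 V / 11 mA = 0.727 kΩ.

R ≈ 0.73 kΩ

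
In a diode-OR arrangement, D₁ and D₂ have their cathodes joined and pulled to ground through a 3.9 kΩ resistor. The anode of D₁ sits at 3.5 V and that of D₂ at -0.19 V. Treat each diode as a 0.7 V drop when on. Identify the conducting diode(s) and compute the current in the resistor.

Only D₁ conducts; I_R ≈ 0.72 mA

Assume both conduct. Then node N would need to be at both 3.5−0.7 = 2.8 V and -0.19−0.7 = -0.89 V, which is impossible.
Assume only D₁ conducts: V_N = 3.5 − 0.7 = 2.8 V, so I_R = 2.8/3.9 = 0.718 mA.
Check D₂: its anode-to-cathode voltage is -0.19 − 2.8 = -2.99 V < 0.7 V, so it is off. The assumption is consistent.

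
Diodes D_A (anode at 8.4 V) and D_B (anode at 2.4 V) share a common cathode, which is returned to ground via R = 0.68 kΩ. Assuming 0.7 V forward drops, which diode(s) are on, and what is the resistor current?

Only D_A conducts; I_R ≈ 11 mA

Assume both conduct. Then node N would need to be at both 8.4−0.7 = 7.7 V and 2.4−0.7 = 1.7 V, which is impossible.
Assume only D_A conducts: V_N = 8.4 − 0.7 = 7.7 V, so I_R = 7.7/0.68 = 11.3 mA.
Check D_B: its anode-to-cathode voltage is 2.4 − 7.7 = -5.3 V < 0.7 V, so it is off. The assumption is consistent.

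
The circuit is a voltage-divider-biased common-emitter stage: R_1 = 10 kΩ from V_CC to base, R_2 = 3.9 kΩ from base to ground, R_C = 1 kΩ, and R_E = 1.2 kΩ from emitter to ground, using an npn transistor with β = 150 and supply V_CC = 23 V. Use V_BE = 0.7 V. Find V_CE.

V_CE ≈ 13 V

Thevenize the base divider: V_Th = V_CC·R_2/(R_1+R_2) = 23×3.9/13.9 = 6.45 V, R_Th = R_1‖R_2 = 2.81 kΩ.
Base-emitter loop: V_Th = I_B·R_Th + V_BE + (β+1)I_B·R_E, so I_B = (6.45 − 0.7) / (2.81 + 151×1.2) = 0.0313 mA.
I_C = β·I_B = 150×0.0313 = 4.69 mA, and I_E = (β+1)I_B = 4.72 mA.
V_CE = V_CC − I_C·R_C − I_E·R_E = 23 − 4.69×1 − 4.72×1.2 = 12.6 V.
V_CE = 12.6 V > 0.2 V confirms active-region operation.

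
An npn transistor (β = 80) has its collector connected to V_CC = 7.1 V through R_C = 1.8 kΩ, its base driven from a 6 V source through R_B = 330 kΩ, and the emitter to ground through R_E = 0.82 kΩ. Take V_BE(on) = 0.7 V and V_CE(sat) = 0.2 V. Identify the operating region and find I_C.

active; I_C ≈ 1.1 mA

Assume active. Base-emitter loop: I_B = (V_BB − V_BE)/(R_B + (β+1)R_E) = (6 − 0.7)/(330 + 81×0.82) = 0.0134 mA.
I_C = β·I_B = 80×0.0134 = 1.07 mA.
V_CE = V_CC − I_C·R_C − I_E·R_E = 7.1 − 1.07×1.8 − 1.08×0.82 = 4.29 V > V_CE(sat), so the active-region assumption holds.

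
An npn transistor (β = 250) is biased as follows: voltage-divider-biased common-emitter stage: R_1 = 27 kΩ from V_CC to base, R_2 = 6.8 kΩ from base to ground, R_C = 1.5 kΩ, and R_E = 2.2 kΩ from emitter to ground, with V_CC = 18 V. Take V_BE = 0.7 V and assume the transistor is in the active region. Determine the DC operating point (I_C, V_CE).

I_C ≈ 1.3 mA, V_CE ≈ 13 V

Thevenize the base divider: V_Th = V_CC·R_2/(R_1+R_2) = 18×6.8/33.8 = 3.62 V, R_Th = R_1‖R_2 = 5.43 kΩ.
Base-emitter loop: V_Th = I_B·R_Th + V_BE + (β+1)I_B·R_E, so I_B = (3.62 − 0.7) / (5.43 + 251×2.2) = 0.00524 mA.
I_C = β·I_B = 250×0.00524 = 1.31 mA, and I_E = (β+1)I_B = 1.31 mA.
V_CE = V_CC − I_C·R_C − I_E·R_E = 18 − 1.31×1.5 − 1.31×2.2 = 13.1 V.
V_CE = 13.1 V > 0.2 V confirms active-region operation.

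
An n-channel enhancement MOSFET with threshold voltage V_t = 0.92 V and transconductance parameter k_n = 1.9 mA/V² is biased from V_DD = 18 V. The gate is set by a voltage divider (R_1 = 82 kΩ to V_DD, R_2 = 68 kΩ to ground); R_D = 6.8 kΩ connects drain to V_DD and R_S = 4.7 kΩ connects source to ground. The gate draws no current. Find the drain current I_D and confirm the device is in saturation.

I_D ≈ 1.3 mA

V_G = V_DD·R_2/(R_1+R_2) = 18×68/150 = 8.16 V.
Assume saturation: I_D = (k_n/2)(V_GS − V_t)² with V_GS = V_G − I_D·R_S = 8.16 − 4.7·I_D.
Substituting gives 21·I_D² − 65.7·I_D + 49.8 = 0, with roots I_D = 1.29 or 1.84 mA.
The root I_D = 1.84 mA gives V_GS = -0.47 V ≤ V_t, so take I_D = 1.29 mA.
Then V_GS = 2.09 V and V_DS = V_DD − I_D(R_D+R_S) = 18 − 1.29×11.5 = 3.14 V.
Saturation requires V_DS ≥ V_GS − V_t = 1.17 V; 3.14 ≥ 1.17 ✓.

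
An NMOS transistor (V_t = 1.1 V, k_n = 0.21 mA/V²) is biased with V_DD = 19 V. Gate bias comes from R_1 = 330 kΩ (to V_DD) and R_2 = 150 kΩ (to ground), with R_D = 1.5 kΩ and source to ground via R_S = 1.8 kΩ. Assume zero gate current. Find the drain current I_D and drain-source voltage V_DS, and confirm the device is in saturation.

V_G = V_DD·R_2/(R_1+R_2) = 19×150/480 = 5.94 V.
Assume saturation: I_D = (k_n/2)(V_GS − V_t)² with V_GS = V_G − I_D·R_S = 5.94 − 1.8·I_D.
Substituting gives 0.34·I_D² − 2.83·I_D + 2.46 = 0, with roots I_D = 0.985 or 7.33 mA.
The root I_D = 7.33 mA gives V_GS = -7.25 V ≤ V_t, so take I_D = 0.985 mA.
Then V_GS = 4.16 V and V_DS = V_DD − I_D(R_D+R_S) = 19 − 0.985×3.3 = 15.7 V.
Saturation requires V_DS ≥ V_GS − V_t = 3.06 V; 15.7 ≥ 3.06 ✓.

I_D ≈ 0.99 mA, V_DS ≈ 16 V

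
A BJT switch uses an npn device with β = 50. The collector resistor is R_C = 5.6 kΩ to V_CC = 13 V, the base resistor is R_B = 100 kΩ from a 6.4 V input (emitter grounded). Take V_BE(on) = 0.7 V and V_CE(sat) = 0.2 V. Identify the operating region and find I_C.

saturation; I_C ≈ 2.3 mA

Assume active: I_B = (6.4 − 0.7)/100 = 0.057 mA, giving I_C = β·I_B = 2.85 mA.
But then V_CE = 13 − 2.85×5.6 = -2.96 V < V_CE(sat) = 0.2 V — impossible in the active region.
So the transistor is saturated. With V_CE = 0.2 V, I_C = (V_CC − 0.2)/R_C = 12.8/5.6 = 2.29 mA.
Check: β·I_B = 2.85 mA > I_C = 2.29 mA, confirming saturation.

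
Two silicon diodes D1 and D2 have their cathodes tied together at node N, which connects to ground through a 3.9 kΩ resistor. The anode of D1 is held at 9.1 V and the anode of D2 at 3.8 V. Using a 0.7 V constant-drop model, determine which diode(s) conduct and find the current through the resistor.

Only D1 conducts; I_R ≈ 2.2 mA

Assume both conduct. Then node N would need to be at both 9.1−0.7 = 8.4 V and 3.8−0.7 = 3.1 V, which is impossible.
Assume only D1 conducts: V_N = 9.1 − 0.7 = 8.4 V, so I_R = 8.4/3.9 = 2.15 mA.
Check D2: its anode-to-cathode voltage is 3.8 − 8.4 = -4.6 V < 0.7 V, so it is off. The assumption is consistent.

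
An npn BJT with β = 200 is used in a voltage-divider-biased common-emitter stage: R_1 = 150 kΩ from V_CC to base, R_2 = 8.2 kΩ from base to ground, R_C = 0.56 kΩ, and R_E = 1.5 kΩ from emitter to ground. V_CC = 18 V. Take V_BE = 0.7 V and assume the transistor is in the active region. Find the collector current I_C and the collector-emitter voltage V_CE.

Thevenize the base divider: V_Th = V_CC·R_2/(R_1+R_2) = 18×8.2/158 = 0.933 V, R_Th = R_1‖R_2 = 7.77 kΩ.
Base-emitter loop: V_Th = I_B·R_Th + V_BE + (β+1)I_B·R_E, so I_B = (0.933 − 0.7) / (7.77 + 201×1.5) = 0.000753 mA.
I_C = β·I_B = 200×0.000753 = 0.151 mA, and I_E = (β+1)I_B = 0.151 mA.
V_CE = V_CC − I_C·R_C − I_E·R_E = 18 − 0.151×0.56 − 0.151×1.5 = 17.7 V.
V_CE = 17.7 V > 0.2 V confirms active-region operation.

I_C ≈ 0.15 mA, V_CE ≈ 18 V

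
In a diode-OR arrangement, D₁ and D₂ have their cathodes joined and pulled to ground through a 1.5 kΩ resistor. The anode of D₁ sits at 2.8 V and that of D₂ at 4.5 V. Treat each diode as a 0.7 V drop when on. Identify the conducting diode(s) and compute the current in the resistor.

Assume both conduct. Then node N would need to be at both 2.8−0.7 = 2.1 V and 4.5−0.7 = 3.8 V, which is impossible.
Assume only D₂ conducts: V_N = 4.5 − 0.7 = 3.8 V, so I_R = 3.8/1.5 = 2.53 mA.
Check D₁: its anode-to-cathode voltage is 2.8 − 3.8 = -1 V < 0.7 V, so it is off. The assumption is consistent.

Only D₂ conducts; I_R ≈ 2.5 mA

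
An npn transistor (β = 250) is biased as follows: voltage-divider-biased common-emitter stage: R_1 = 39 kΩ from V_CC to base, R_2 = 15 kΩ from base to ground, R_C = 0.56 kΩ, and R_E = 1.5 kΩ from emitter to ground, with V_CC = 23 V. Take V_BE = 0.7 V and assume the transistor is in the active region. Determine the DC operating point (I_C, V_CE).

I_C ≈ 3.7 mA, V_CE ≈ 15 V

Thevenize the base divider: V_Th = V_CC·R_2/(R_1+R_2) = 23×15/54 = 6.39 V, R_Th = R_1‖R_2 = 10.8 kΩ.
Base-emitter loop: V_Th = I_B·R_Th + V_BE + (β+1)I_B·R_E, so I_B = (6.39 − 0.7) / (10.8 + 251×1.5) = 0.0147 mA.
I_C = β·I_B = 250×0.0147 = 3.67 mA, and I_E = (β+1)I_B = 3.69 mA.
V_CE = V_CC − I_C·R_C − I_E·R_E = 23 − 3.67×0.56 − 3.69×1.5 = 15.4 V.
V_CE = 15.4 V > 0.2 V confirms active-region operation.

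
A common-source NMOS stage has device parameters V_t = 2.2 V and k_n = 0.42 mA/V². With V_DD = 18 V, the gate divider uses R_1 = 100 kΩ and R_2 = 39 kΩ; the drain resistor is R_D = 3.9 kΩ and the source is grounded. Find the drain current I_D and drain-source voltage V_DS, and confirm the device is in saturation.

I_D ≈ 1.7 mA, V_DS ≈ 11 V

V_G = V_DD·R_2/(R_1+R_2) = 18×39/139 = 5.05 V. With the source grounded, V_GS = V_G = 5.05 V.
Assume saturation: I_D = (k_n/2)(V_GS − V_t)² = (0.42/2)×(5.05 − 2.2)² = 0.21×2.85² = 1.71 mA.
V_DS = V_DD − I_D·R_D = 18 − 1.71×3.9 = 11.3 V.
Saturation requires V_DS ≥ V_GS − V_t = 2.85 V; 11.3 ≥ 2.85 ✓.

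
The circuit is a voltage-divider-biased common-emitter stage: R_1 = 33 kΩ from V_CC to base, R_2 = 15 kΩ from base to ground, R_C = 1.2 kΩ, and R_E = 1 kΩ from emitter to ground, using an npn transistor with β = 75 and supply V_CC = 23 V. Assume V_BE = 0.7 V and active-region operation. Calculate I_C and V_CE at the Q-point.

Thevenize the base divider: V_Th = V_CC·R_2/(R_1+R_2) = 23×15/48 = 7.19 V, R_Th = R_1‖R_2 = 10.3 kΩ.
Base-emitter loop: V_Th = I_B·R_Th + V_BE + (β+1)I_B·R_E, so I_B = (7.19 − 0.7) / (10.3 + 76×1) = 0.0752 mA.
I_C = β·I_B = 75×0.0752 = 5.64 mA, and I_E = (β+1)I_B = 5.71 mA.
V_CE = V_CC − I_C·R_C − I_E·R_E = 23 − 5.64×1.2 − 5.71×1 = 10.5 V.
V_CE = 10.5 V > 0.2 V confirms active-region operation.

I_C ≈ 5.6 mA, V_CE ≈ 11 V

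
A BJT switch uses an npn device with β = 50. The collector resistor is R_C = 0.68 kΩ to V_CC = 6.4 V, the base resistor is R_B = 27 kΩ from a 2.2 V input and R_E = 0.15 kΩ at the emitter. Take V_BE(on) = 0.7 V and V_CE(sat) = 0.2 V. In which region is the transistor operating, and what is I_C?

active; I_C ≈ 2.2 mA

Assume active. Base-emitter loop: I_B = (V_BB − V_BE)/(R_B + (β+1)R_E) = (2.2 − 0.7)/(27 + 51×0.15) = 0.0433 mA.
I_C = β·I_B = 50×0.0433 = 2.16 mA.
V_CE = V_CC − I_C·R_C − I_E·R_E = 6.4 − 2.16×0.68 − 2.21×0.15 = 4.6 V > V_CE(sat), so the active-region assumption holds.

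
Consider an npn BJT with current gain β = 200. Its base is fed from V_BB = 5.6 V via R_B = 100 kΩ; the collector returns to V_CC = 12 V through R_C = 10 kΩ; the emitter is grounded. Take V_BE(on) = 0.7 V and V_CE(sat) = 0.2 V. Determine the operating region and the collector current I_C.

Assume active: I_B = (5.6 − 0.7)/100 = 0.049 mA, giving I_C = β·I_B = 9.8 mA.
But then V_CE = 12 − 9.8×10 = -86 V < V_CE(sat) = 0.2 V — impossible in the active region.
So the transistor is saturated. With V_CE = 0.2 V, I_C = (V_CC − 0.2)/R_C = 11.8/10 = 1.18 mA.
Check: β·I_B = 9.8 mA > I_C = 1.18 mA, confirming saturation.

saturation; I_C ≈ 1.2 mA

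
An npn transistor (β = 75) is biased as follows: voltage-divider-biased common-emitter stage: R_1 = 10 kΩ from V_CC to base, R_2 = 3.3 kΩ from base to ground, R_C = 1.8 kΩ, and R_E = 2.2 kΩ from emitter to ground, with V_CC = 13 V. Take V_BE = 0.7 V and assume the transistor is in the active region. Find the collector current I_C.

Thevenize the base divider: V_Th = V_CC·R_2/(R_1+R_2) = 13×3.3/13.3 = 3.23 V, R_Th = R_1‖R_2 = 2.48 kΩ.
Base-emitter loop: V_Th = I_B·R_Th + V_BE + (β+1)I_B·R_E, so I_B = (3.23 − 0.7) / (2.48 + 76×2.2) = 0.0149 mA.
I_C = β·I_B = 75×0.0149 = 1.12 mA, and I_E = (β+1)I_B = 1.13 mA.
V_CE = V_CC − I_C·R_C − I_E·R_E = 13 − 1.12×1.8 − 1.13×2.2 = 8.5 V.
V_CE = 8.5 V > 0.2 V confirms active-region operation.

I_C ≈ 1.1 mA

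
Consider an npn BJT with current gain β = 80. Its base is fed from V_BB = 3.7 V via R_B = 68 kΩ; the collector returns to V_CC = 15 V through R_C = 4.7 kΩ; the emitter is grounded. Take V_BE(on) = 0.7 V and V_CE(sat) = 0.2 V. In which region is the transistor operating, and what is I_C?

saturation; I_C ≈ 3.1 mA

Assume active: I_B = (3.7 − 0.7)/68 = 0.0441 mA, giving I_C = β·I_B = 3.53 mA.
But then V_CE = 15 − 3.53×4.7 = -1.59 V < V_CE(sat) = 0.2 V — impossible in the active region.
So the transistor is saturated. With V_CE = 0.2 V, I_C = (V_CC − 0.2)/R_C = 14.8/4.7 = 3.15 mA.
Check: β·I_B = 3.53 mA > I_C = 3.15 mA, confirming saturation.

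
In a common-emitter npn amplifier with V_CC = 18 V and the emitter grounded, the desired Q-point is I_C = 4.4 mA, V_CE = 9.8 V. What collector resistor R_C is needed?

R_C ≈ 1.9 kΩ

Collector loop: V_CC = I_C·R_C + V_CE.
R_C = (V_CC − V_CE)/I_C = (18 − 9.8)/4.4 = 1.86 kΩ.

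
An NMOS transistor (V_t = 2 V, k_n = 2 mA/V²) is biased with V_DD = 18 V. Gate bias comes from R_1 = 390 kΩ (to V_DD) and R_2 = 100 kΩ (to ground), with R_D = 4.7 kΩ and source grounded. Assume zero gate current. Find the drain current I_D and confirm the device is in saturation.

V_G = V_DD·R_2/(R_1+R_2) = 18×100/490 = 3.67 V. With the source grounded, V_GS = V_G = 3.67 V.
Assume saturation: I_D = (k_n/2)(V_GS − V_t)² = (2/2)×(3.67 − 2)² = 1×1.67² = 2.8 mA.
V_DS = V_DD − I_D·R_D = 18 − 2.8×4.7 = 4.84 V.
Saturation requires V_DS ≥ V_GS − V_t = 1.67 V; 4.84 ≥ 1.67 ✓.

I_D ≈ 2.8 mA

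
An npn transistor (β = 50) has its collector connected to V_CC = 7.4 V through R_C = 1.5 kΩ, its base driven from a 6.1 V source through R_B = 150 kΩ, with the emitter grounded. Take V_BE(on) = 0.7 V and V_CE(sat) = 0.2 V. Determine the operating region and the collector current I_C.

active; I_C ≈ 1.8 mA

Assume active. Base-emitter loop: I_B = (V_BB − V_BE)/R_B = (6.1 − 0.7)/150 = 0.036 mA.
I_C = β·I_B = 50×0.036 = 1.8 mA.
V_CE = V_CC − I_C·R_C = 7.4 − 1.8×1.5 = 4.7 V > V_CE(sat), so the active-region assumption holds.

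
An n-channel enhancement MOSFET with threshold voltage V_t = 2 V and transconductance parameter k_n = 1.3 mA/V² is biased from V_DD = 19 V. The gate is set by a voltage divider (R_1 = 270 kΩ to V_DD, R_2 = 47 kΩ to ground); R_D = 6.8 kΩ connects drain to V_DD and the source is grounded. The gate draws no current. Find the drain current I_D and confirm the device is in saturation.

V_G = V_DD·R_2/(R_1+R_2) = 19×47/317 = 2.82 V. With the source grounded, V_GS = V_G = 2.82 V.
Assume saturation: I_D = (k_n/2)(V_GS − V_t)² = (1.3/2)×(2.82 − 2)² = 0.65×0.817² = 0.434 mA.
V_DS = V_DD − I_D·R_D = 19 − 0.434×6.8 = 16 V.
Saturation requires V_DS ≥ V_GS − V_t = 0.817 V; 16 ≥ 0.817 ✓.

I_D ≈ 0.43 mA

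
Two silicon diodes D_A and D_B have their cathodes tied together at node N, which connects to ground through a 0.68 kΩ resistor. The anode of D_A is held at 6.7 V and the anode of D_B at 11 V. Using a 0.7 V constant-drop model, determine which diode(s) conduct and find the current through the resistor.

Only D_B conducts; I_R ≈ 15 mA

Assume both conduct. Then node N would need to be at both 6.7−0.7 = 6 V and 11−0.7 = 10.3 V, which is impossible.
Assume only D_B conducts: V_N = 11 − 0.7 = 10.3 V, so I_R = 10.3/0.68 = 15.1 mA.
Check D_A: its anode-to-cathode voltage is 6.7 − 10.3 = -3.6 V < 0.7 V, so it is off. The assumption is consistent.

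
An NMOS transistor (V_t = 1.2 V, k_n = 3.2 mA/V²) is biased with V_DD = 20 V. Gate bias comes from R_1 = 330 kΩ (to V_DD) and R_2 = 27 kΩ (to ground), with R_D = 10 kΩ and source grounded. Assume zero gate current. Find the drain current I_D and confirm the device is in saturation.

V_G = V_DD·R_2/(R_1+R_2) = 20×27/357 = 1.51 V. With the source grounded, V_GS = V_G = 1.51 V.
Assume saturation: I_D = (k_n/2)(V_GS − V_t)² = (3.2/2)×(1.51 − 1.2)² = 1.6×0.313² = 0.156 mA.
V_DS = V_DD − I_D·R_D = 20 − 0.156×10 = 18.4 V.
Saturation requires V_DS ≥ V_GS − V_t = 0.313 V; 18.4 ≥ 0.313 ✓.

I_D ≈ 0.16 mA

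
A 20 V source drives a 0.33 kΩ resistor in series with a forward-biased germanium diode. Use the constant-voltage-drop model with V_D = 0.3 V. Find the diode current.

I ≈ 60 mA

KVL around the loop: 20 = V_D + I·R = 0.3 + I × 0.33 kΩ.
So I = (20 − 0.3) / 0.33 kΩ = 19.7 / 0.33 = 59.7 mA.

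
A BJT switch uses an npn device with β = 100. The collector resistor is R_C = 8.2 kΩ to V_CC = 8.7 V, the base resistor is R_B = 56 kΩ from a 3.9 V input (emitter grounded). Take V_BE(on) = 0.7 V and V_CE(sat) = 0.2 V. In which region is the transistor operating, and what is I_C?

saturation; I_C ≈ 1 mA

Assume active: I_B = (3.9 − 0.7)/56 = 0.0571 mA, giving I_C = β·I_B = 5.71 mA.
But then V_CE = 8.7 − 5.71×8.2 = -38.2 V < V_CE(sat) = 0.2 V — impossible in the active region.
So the transistor is saturated. With V_CE = 0.2 V, I_C = (V_CC − 0.2)/R_C = 8.5/8.2 = 1.04 mA.
Check: β·I_B = 5.71 mA > I_C = 1.04 mA, confirming saturation.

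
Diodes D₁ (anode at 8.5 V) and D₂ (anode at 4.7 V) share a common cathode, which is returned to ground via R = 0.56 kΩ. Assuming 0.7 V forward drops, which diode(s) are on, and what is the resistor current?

Only D₁ conducts; I_R ≈ 14 mA

Assume both conduct. Then node N would need to be at both 8.5−0.7 = 7.8 V and 4.7−0.7 = 4 V, which is impossible.
Assume only D₁ conducts: V_N = 8.5 − 0.7 = 7.8 V, so I_R = 7.8/0.56 = 13.9 mA.
Check D₂: its anode-to-cathode voltage is 4.7 − 7.8 = -3.1 V < 0.7 V, so it is off. The assumption is consistent.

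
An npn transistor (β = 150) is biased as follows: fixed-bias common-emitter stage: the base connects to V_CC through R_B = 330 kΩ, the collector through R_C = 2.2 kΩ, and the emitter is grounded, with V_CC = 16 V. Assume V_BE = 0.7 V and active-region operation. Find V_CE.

Base loop: V_CC = I_B·R_B + V_BE, so I_B = (16 − 0.7)/330 kΩ = 0.0464 mA.
In the active region I_C = β·I_B = 150 × 0.0464 = 6.95 mA.
Collector loop: V_CE = V_CC − I_C·R_C = 16 − 6.95×2.2 = 0.7 V.
Since V_CE = 0.7 V > V_CE(sat) ≈ 0.2 V, the transistor is in the active region as assumed.

V_CE ≈ 0.7 V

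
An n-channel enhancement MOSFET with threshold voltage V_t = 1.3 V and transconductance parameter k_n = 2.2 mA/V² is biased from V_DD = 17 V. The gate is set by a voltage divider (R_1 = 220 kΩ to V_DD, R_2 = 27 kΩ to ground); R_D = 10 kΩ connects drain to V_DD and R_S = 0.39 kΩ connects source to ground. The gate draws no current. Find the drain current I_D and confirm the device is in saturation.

V_G = V_DD·R_2/(R_1+R_2) = 17×27/247 = 1.86 V.
Assume saturation: I_D = (k_n/2)(V_GS − V_t)² with V_GS = V_G − I_D·R_S = 1.86 − 0.39·I_D.
Substituting gives 0.167·I_D² − 1.48·I_D + 0.343 = 0, with roots I_D = 0.238 or 8.6 mA.
The root I_D = 8.6 mA gives V_GS = -1.5 V ≤ V_t, so take I_D = 0.238 mA.
Then V_GS = 1.77 V and V_DS = V_DD − I_D(R_D+R_S) = 17 − 0.238×10.4 = 14.5 V.
Saturation requires V_DS ≥ V_GS − V_t = 0.465 V; 14.5 ≥ 0.465 ✓.

I_D ≈ 0.24 mA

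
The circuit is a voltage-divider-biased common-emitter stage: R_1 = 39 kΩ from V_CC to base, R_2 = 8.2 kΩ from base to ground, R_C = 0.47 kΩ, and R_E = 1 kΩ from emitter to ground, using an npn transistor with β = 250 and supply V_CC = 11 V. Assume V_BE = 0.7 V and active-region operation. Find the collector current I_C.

Thevenize the base divider: V_Th = V_CC·R_2/(R_1+R_2) = 11×8.2/47.2 = 1.91 V, R_Th = R_1‖R_2 = 6.78 kΩ.
Base-emitter loop: V_Th = I_B·R_Th + V_BE + (β+1)I_B·R_E, so I_B = (1.91 − 0.7) / (6.78 + 251×1) = 0.0047 mA.
I_C = β·I_B = 250×0.0047 = 1.17 mA, and I_E = (β+1)I_B = 1.18 mA.
V_CE = V_CC − I_C·R_C − I_E·R_E = 11 − 1.17×0.47 − 1.18×1 = 9.27 V.
V_CE = 9.27 V > 0.2 V confirms active-region operation.

I_C ≈ 1.2 mA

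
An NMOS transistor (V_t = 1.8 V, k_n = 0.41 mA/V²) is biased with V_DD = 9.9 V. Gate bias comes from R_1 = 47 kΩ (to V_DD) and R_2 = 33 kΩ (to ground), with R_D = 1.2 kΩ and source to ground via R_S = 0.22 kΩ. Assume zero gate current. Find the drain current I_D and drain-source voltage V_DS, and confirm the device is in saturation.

I_D ≈ 0.89 mA, V_DS ≈ 8.6 V

V_G = V_DD·R_2/(R_1+R_2) = 9.9×33/80 = 4.08 V.
Assume saturation: I_D = (k_n/2)(V_GS − V_t)² with V_GS = V_G − I_D·R_S = 4.08 − 0.22·I_D.
Substituting gives 0.00992·I_D² − 1.21·I_D + 1.07 = 0, with roots I_D = 0.893 or 121 mA.
The root I_D = 121 mA gives V_GS = -22.5 V ≤ V_t, so take I_D = 0.893 mA.
Then V_GS = 3.89 V and V_DS = V_DD − I_D(R_D+R_S) = 9.9 − 0.893×1.42 = 8.63 V.
Saturation requires V_DS ≥ V_GS − V_t = 2.09 V; 8.63 ≥ 2.09 ✓.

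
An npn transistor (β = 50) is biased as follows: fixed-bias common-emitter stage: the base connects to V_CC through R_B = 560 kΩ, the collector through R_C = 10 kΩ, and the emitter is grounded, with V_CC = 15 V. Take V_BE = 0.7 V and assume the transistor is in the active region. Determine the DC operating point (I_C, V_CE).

I_C ≈ 1.3 mA, V_CE ≈ 2.2 V

Base loop: V_CC = I_B·R_B + V_BE, so I_B = (15 − 0.7)/560 kΩ = 0.0255 mA.
In the active region I_C = β·I_B = 50 × 0.0255 = 1.28 mA.
Collector loop: V_CE = V_CC − I_C·R_C = 15 − 1.28×10 = 2.23 V.
Since V_CE = 2.23 V > V_CE(sat) ≈ 0.2 V, the transistor is in the active region as assumed.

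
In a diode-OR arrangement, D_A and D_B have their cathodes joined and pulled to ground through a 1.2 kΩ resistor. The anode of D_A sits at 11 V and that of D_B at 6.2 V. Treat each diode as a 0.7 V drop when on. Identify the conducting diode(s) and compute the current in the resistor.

Assume both conduct. Then node N would need to be at both 11−0.7 = 10.3 V and 6.2−0.7 = 5.5 V, which is impossible.
Assume only D_A conducts: V_N = 11 − 0.7 = 10.3 V, so I_R = 10.3/1.2 = 8.58 mA.
Check D_B: its anode-to-cathode voltage is 6.2 − 10.3 = -4.1 V < 0.7 V, so it is off. The assumption is consistent.

Only D_A conducts; I_R ≈ 8.6 mA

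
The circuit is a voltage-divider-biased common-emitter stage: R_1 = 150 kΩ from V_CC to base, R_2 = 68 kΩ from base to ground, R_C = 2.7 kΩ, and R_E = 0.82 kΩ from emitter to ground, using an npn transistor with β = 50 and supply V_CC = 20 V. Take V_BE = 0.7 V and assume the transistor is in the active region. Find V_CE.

V_CE ≈ 8.9 V

Thevenize the base divider: V_Th = V_CC·R_2/(R_1+R_2) = 20×68/218 = 6.24 V, R_Th = R_1‖R_2 = 46.8 kΩ.
Base-emitter loop: V_Th = I_B·R_Th + V_BE + (β+1)I_B·R_E, so I_B = (6.24 − 0.7) / (46.8 + 51×0.82) = 0.0625 mA.
I_C = β·I_B = 50×0.0625 = 3.13 mA, and I_E = (β+1)I_B = 3.19 mA.
V_CE = V_CC − I_C·R_C − I_E·R_E = 20 − 3.13×2.7 − 3.19×0.82 = 8.95 V.
V_CE = 8.95 V > 0.2 V confirms active-region operation.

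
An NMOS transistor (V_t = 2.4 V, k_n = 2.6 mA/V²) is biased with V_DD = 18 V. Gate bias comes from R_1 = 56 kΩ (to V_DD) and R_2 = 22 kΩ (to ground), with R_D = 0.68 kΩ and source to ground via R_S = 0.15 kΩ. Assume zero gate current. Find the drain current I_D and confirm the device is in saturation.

I_D ≈ 4.9 mA

V_G = V_DD·R_2/(R_1+R_2) = 18×22/78 = 5.08 V.
Assume saturation: I_D = (k_n/2)(V_GS − V_t)² with V_GS = V_G − I_D·R_S = 5.08 − 0.15·I_D.
Substituting gives 0.0292·I_D² − 2.04·I_D + 9.32 = 0, with roots I_D = 4.9 or 65 mA.
The root I_D = 65 mA gives V_GS = -4.67 V ≤ V_t, so take I_D = 4.9 mA.
Then V_GS = 4.34 V and V_DS = V_DD − I_D(R_D+R_S) = 18 − 4.9×0.83 = 13.9 V.
Saturation requires V_DS ≥ V_GS − V_t = 1.94 V; 13.9 ≥ 1.94 ✓.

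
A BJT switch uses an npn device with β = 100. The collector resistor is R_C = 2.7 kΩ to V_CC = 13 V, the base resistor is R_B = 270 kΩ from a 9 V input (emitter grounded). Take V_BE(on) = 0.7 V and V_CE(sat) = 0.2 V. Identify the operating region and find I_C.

Assume active. Base-emitter loop: I_B = (V_BB − V_BE)/R_B = (9 − 0.7)/270 = 0.0307 mA.
I_C = β·I_B = 100×0.0307 = 3.07 mA.
V_CE = V_CC − I_C·R_C = 13 − 3.07×2.7 = 4.7 V > V_CE(sat), so the active-region assumption holds.

active; I_C ≈ 3.1 mA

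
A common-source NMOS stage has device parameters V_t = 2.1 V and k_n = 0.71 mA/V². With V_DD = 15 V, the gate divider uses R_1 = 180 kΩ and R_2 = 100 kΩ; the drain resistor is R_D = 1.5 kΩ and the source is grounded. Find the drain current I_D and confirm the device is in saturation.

I_D ≈ 3.8 mA

V_G = V_DD·R_2/(R_1+R_2) = 15×100/280 = 5.36 V. With the source grounded, V_GS = V_G = 5.36 V.
Assume saturation: I_D = (k_n/2)(V_GS − V_t)² = (0.71/2)×(5.36 − 2.1)² = 0.355×3.26² = 3.77 mA.
V_DS = V_DD − I_D·R_D = 15 − 3.77×1.5 = 9.35 V.
Saturation requires V_DS ≥ V_GS − V_t = 3.26 V; 9.35 ≥ 3.26 ✓.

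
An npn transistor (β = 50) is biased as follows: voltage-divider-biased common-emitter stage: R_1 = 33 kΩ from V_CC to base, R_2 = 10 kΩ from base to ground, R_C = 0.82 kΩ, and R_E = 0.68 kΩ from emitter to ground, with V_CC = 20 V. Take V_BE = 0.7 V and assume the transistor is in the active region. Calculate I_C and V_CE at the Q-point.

Thevenize the base divider: V_Th = V_CC·R_2/(R_1+R_2) = 20×10/43 = 4.65 V, R_Th = R_1‖R_2 = 7.67 kΩ.
Base-emitter loop: V_Th = I_B·R_Th + V_BE + (β+1)I_B·R_E, so I_B = (4.65 − 0.7) / (7.67 + 51×0.68) = 0.0933 mA.
I_C = β·I_B = 50×0.0933 = 4.66 mA, and I_E = (β+1)I_B = 4.76 mA.
V_CE = V_CC − I_C·R_C − I_E·R_E = 20 − 4.66×0.82 − 4.76×0.68 = 12.9 V.
V_CE = 12.9 V > 0.2 V confirms active-region operation.

I_C ≈ 4.7 mA, V_CE ≈ 13 V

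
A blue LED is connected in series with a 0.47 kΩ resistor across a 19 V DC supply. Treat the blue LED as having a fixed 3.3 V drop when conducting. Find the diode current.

KVL around the loop: 19 = V_D + I·R = 3.3 + I × 0.47 kΩ.
So I = (19 − 3.3) / 0.47 kΩ = 15.7 / 0.47 = 33.4 mA.

I ≈ 33 mA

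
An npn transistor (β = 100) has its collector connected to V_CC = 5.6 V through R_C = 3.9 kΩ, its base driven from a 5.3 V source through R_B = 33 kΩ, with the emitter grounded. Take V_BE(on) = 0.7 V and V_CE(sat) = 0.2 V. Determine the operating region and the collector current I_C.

Assume active: I_B = (5.3 − 0.7)/33 = 0.139 mA, giving I_C = β·I_B = 13.9 mA.
But then V_CE = 5.6 − 13.9×3.9 = -48.8 V < V_CE(sat) = 0.2 V — impossible in the active region.
So the transistor is saturated. With V_CE = 0.2 V, I_C = (V_CC − 0.2)/R_C = 5.4/3.9 = 1.38 mA.
Check: β·I_B = 13.9 mA > I_C = 1.38 mA, confirming saturation.

saturation; I_C ≈ 1.4 mA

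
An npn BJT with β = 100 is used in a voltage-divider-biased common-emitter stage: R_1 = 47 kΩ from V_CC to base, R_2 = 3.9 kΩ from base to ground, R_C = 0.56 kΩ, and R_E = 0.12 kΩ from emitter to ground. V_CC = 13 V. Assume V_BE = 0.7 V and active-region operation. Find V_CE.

Thevenize the base divider: V_Th = V_CC·R_2/(R_1+R_2) = 13×3.9/50.9 = 0.996 V, R_Th = R_1‖R_2 = 3.6 kΩ.
Base-emitter loop: V_Th = I_B·R_Th + V_BE + (β+1)I_B·R_E, so I_B = (0.996 − 0.7) / (3.6 + 101×0.12) = 0.0188 mA.
I_C = β·I_B = 100×0.0188 = 1.88 mA, and I_E = (β+1)I_B = 1.9 mA.
V_CE = V_CC − I_C·R_C − I_E·R_E = 13 − 1.88×0.56 − 1.9×0.12 = 11.7 V.
V_CE = 11.7 V > 0.2 V confirms active-region operation.

V_CE ≈ 12 V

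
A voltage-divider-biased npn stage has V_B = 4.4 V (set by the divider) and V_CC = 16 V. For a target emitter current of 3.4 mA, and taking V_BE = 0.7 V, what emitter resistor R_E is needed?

V_E = V_B − V_BE = 4.4 − 0.7 = 3.7 V.
R_E = V_E / I_E = 3.7 / 3.4 = 1.09 kΩ.

R_E ≈ 1.1 kΩ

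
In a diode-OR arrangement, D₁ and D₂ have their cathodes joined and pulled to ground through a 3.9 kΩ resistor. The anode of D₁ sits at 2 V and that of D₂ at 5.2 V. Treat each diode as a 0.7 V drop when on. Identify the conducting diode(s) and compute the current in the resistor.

Assume both conduct. Then node N would need to be at both 2−0.7 = 1.3 V and 5.2−0.7 = 4.5 V, which is impossible.
Assume only D₂ conducts: V_N = 5.2 − 0.7 = 4.5 V, so I_R = 4.5/3.9 = 1.15 mA.
Check D₁: its anode-to-cathode voltage is 2 − 4.5 = -2.5 V < 0.7 V, so it is off. The assumption is consistent.

Only D₂ conducts; I_R ≈ 1.2 mA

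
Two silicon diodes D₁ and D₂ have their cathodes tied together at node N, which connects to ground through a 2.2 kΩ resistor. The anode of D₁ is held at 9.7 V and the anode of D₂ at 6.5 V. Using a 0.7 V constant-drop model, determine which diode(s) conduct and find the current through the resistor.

Only D₁ conducts; I_R ≈ 4.1 mA

Assume both conduct. Then node N would need to be at both 9.7−0.7 = 9 V and 6.5−0.7 = 5.8 V, which is impossible.
Assume only D₁ conducts: V_N = 9.7 − 0.7 = 9 V, so I_R = 9/2.2 = 4.09 mA.
Check D₂: its anode-to-cathode voltage is 6.5 − 9 = -2.5 V < 0.7 V, so it is off. The assumption is consistent.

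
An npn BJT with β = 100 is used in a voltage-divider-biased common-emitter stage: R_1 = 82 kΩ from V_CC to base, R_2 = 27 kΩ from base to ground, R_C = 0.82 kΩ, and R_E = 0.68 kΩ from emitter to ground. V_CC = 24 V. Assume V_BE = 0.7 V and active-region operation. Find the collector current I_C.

I_C ≈ 5.9 mA

Thevenize the base divider: V_Th = V_CC·R_2/(R_1+R_2) = 24×27/109 = 5.94 V, R_Th = R_1‖R_2 = 20.3 kΩ.
Base-emitter loop: V_Th = I_B·R_Th + V_BE + (β+1)I_B·R_E, so I_B = (5.94 − 0.7) / (20.3 + 101×0.68) = 0.0589 mA.
I_C = β·I_B = 100×0.0589 = 5.89 mA, and I_E = (β+1)I_B = 5.95 mA.
V_CE = V_CC − I_C·R_C − I_E·R_E = 24 − 5.89×0.82 − 5.95×0.68 = 15.1 V.
V_CE = 15.1 V > 0.2 V confirms active-region operation.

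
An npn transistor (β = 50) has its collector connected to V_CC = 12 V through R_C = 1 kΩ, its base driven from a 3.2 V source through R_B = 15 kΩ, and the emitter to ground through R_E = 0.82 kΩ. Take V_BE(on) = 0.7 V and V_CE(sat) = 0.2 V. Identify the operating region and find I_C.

active; I_C ≈ 2.2 mA

Assume active. Base-emitter loop: I_B = (V_BB − V_BE)/(R_B + (β+1)R_E) = (3.2 − 0.7)/(15 + 51×0.82) = 0.044 mA.
I_C = β·I_B = 50×0.044 = 2.2 mA.
V_CE = V_CC − I_C·R_C − I_E·R_E = 12 − 2.2×1 − 2.24×0.82 = 7.96 V > V_CE(sat), so the active-region assumption holds.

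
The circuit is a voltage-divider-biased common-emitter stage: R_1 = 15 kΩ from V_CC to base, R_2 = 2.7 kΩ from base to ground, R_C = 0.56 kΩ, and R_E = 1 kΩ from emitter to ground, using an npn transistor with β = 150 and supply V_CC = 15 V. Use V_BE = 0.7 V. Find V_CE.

V_CE ≈ 13 V

Thevenize the base divider: V_Th = V_CC·R_2/(R_1+R_2) = 15×2.7/17.7 = 2.29 V, R_Th = R_1‖R_2 = 2.29 kΩ.
Base-emitter loop: V_Th = I_B·R_Th + V_BE + (β+1)I_B·R_E, so I_B = (2.29 − 0.7) / (2.29 + 151×1) = 0.0104 mA.
I_C = β·I_B = 150×0.0104 = 1.55 mA, and I_E = (β+1)I_B = 1.56 mA.
V_CE = V_CC − I_C·R_C − I_E·R_E = 15 − 1.55×0.56 − 1.56×1 = 12.6 V.
V_CE = 12.6 V > 0.2 V confirms active-region operation.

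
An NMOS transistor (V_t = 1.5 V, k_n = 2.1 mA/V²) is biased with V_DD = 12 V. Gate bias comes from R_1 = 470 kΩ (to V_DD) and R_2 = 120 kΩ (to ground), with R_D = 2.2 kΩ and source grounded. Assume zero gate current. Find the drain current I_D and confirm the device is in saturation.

I_D ≈ 0.93 mA

V_G = V_DD·R_2/(R_1+R_2) = 12×120/590 = 2.44 V. With the source grounded, V_GS = V_G = 2.44 V.
Assume saturation: I_D = (k_n/2)(V_GS − V_t)² = (2.1/2)×(2.44 − 1.5)² = 1.05×0.941² = 0.929 mA.
V_DS = V_DD − I_D·R_D = 12 − 0.929×2.2 = 9.96 V.
Saturation requires V_DS ≥ V_GS − V_t = 0.941 V; 9.96 ≥ 0.941 ✓.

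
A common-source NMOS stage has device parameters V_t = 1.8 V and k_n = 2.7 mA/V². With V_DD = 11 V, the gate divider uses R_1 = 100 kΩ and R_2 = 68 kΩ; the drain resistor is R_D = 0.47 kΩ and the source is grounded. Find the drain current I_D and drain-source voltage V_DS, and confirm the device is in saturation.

I_D ≈ 9.5 mA, V_DS ≈ 6.5 V

V_G = V_DD·R_2/(R_1+R_2) = 11×68/168 = 4.45 V. With the source grounded, V_GS = V_G = 4.45 V.
Assume saturation: I_D = (k_n/2)(V_GS − V_t)² = (2.7/2)×(4.45 − 1.8)² = 1.35×2.65² = 9.5 mA.
V_DS = V_DD − I_D·R_D = 11 − 9.5×0.47 = 6.54 V.
Saturation requires V_DS ≥ V_GS − V_t = 2.65 V; 6.54 ≥ 2.65 ✓.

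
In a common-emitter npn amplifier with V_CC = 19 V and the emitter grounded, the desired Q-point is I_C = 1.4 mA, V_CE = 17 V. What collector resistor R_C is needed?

Collector loop: V_CC = I_C·R_C + V_CE.
R_C = (V_CC − V_CE)/I_C = (19 − 17)/1.4 = 1.43 kΩ.

R_C ≈ 1.4 kΩ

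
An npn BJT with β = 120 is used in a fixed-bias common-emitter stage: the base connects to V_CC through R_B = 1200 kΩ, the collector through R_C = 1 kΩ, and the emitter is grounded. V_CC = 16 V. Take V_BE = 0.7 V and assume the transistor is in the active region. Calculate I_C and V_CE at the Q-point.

Base loop: V_CC = I_B·R_B + V_BE, so I_B = (16 − 0.7)/1200 kΩ = 0.0128 mA.
In the active region I_C = β·I_B = 120 × 0.0128 = 1.53 mA.
Collector loop: V_CE = V_CC − I_C·R_C = 16 − 1.53×1 = 14.5 V.
Since V_CE = 14.5 V > V_CE(sat) ≈ 0.2 V, the transistor is in the active region as assumed.

I_C ≈ 1.5 mA, V_CE ≈ 14 V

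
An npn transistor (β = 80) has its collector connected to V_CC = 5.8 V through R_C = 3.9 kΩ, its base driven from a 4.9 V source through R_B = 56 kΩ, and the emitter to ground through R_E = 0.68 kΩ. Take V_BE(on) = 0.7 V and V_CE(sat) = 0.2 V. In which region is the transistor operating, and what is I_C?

saturation; I_C ≈ 1.2 mA

Assume active: I_B = (4.9 − 0.7)/(56 + 81×0.68) = 0.0378 mA, I_C = β·I_B = 3.02 mA.
Then V_CE = 5.8 − 3.02×3.9 − 3.06×0.68 = -8.08 V < 0.2 V — the active assumption fails.
Re-solve with V_CE = 0.2 V. KCL at the emitter: V_E/R_E = (V_BB−0.7−V_E)/R_B + (V_CC−0.2−V_E)/R_C, giving V_E = 0.866 V.
I_C = (V_CC − 0.2 − V_E)/R_C = (5.6 − 0.866)/3.9 = 1.21 mA.
Check: I_B = (4.2 − 0.866)/56 = 0.0595 mA, and β·I_B = 4.76 mA > I_C, confirming saturation.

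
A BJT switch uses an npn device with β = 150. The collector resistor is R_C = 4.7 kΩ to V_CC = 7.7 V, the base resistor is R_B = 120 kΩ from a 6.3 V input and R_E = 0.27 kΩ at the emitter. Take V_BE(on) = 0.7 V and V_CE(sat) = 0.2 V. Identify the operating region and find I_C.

Assume active: I_B = (6.3 − 0.7)/(120 + 151×0.27) = 0.0348 mA, I_C = β·I_B = 5.22 mA.
Then V_CE = 7.7 − 5.22×4.7 − 5.26×0.27 = -18.3 V < 0.2 V — the active assumption fails.
Re-solve with V_CE = 0.2 V. KCL at the emitter: V_E/R_E = (V_BB−0.7−V_E)/R_B + (V_CC−0.2−V_E)/R_C, giving V_E = 0.418 V.
I_C = (V_CC − 0.2 − V_E)/R_C = (7.5 − 0.418)/4.7 = 1.51 mA.
Check: I_B = (5.6 − 0.418)/120 = 0.0432 mA, and β·I_B = 6.48 mA > I_C, confirming saturation.

saturation; I_C ≈ 1.5 mA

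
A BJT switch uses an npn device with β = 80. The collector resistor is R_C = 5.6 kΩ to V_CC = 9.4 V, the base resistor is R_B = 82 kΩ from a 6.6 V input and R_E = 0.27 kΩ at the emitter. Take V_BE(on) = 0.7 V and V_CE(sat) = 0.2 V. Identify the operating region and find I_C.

saturation; I_C ≈ 1.6 mA

Assume active: I_B = (6.6 − 0.7)/(82 + 81×0.27) = 0.0568 mA, I_C = β·I_B = 4.54 mA.
Then V_CE = 9.4 − 4.54×5.6 − 4.6×0.27 = -17.3 V < 0.2 V — the active assumption fails.
Re-solve with V_CE = 0.2 V. KCL at the emitter: V_E/R_E = (V_BB−0.7−V_E)/R_B + (V_CC−0.2−V_E)/R_C, giving V_E = 0.44 V.
I_C = (V_CC − 0.2 − V_E)/R_C = (9.2 − 0.44)/5.6 = 1.56 mA.
Check: I_B = (5.9 − 0.44)/82 = 0.0666 mA, and β·I_B = 5.33 mA > I_C, confirming saturation.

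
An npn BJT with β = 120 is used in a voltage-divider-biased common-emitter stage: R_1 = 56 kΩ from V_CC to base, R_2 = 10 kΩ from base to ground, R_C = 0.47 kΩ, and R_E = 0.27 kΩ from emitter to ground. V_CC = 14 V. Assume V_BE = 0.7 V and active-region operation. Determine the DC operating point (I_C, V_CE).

I_C ≈ 4.1 mA, V_CE ≈ 11 V

Thevenize the base divider: V_Th = V_CC·R_2/(R_1+R_2) = 14×10/66 = 2.12 V, R_Th = R_1‖R_2 = 8.48 kΩ.
Base-emitter loop: V_Th = I_B·R_Th + V_BE + (β+1)I_B·R_E, so I_B = (2.12 − 0.7) / (8.48 + 121×0.27) = 0.0345 mA.
I_C = β·I_B = 120×0.0345 = 4.14 mA, and I_E = (β+1)I_B = 4.18 mA.
V_CE = V_CC − I_C·R_C − I_E·R_E = 14 − 4.14×0.47 − 4.18×0.27 = 10.9 V.
V_CE = 10.9 V > 0.2 V confirms active-region operation.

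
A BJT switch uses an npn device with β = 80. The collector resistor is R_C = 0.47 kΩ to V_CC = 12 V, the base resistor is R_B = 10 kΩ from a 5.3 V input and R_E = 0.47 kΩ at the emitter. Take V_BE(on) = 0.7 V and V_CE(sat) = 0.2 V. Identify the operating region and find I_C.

active; I_C ≈ 7.7 mA

Assume active. Base-emitter loop: I_B = (V_BB − V_BE)/(R_B + (β+1)R_E) = (5.3 − 0.7)/(10 + 81×0.47) = 0.0957 mA.
I_C = β·I_B = 80×0.0957 = 7.66 mA.
V_CE = V_CC − I_C·R_C − I_E·R_E = 12 − 7.66×0.47 − 7.75×0.47 = 4.76 V > V_CE(sat), so the active-region assumption holds.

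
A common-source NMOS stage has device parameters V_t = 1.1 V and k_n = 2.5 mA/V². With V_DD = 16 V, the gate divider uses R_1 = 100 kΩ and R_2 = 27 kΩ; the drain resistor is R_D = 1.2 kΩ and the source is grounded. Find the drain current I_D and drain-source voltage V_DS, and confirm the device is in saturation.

V_G = V_DD·R_2/(R_1+R_2) = 16×27/127 = 3.4 V. With the source grounded, V_GS = V_G = 3.4 V.
Assume saturation: I_D = (k_n/2)(V_GS − V_t)² = (2.5/2)×(3.4 − 1.1)² = 1.25×2.3² = 6.62 mA.
V_DS = V_DD − I_D·R_D = 16 − 6.62×1.2 = 8.05 V.
Saturation requires V_DS ≥ V_GS − V_t = 2.3 V; 8.05 ≥ 2.3 ✓.

I_D ≈ 6.6 mA, V_DS ≈ 8.1 V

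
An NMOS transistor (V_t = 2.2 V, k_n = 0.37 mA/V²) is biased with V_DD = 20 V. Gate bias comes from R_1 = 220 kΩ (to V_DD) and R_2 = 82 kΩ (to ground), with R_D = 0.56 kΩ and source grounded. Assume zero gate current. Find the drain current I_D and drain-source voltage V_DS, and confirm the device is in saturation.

I_D ≈ 1.9 mA, V_DS ≈ 19 V

V_G = V_DD·R_2/(R_1+R_2) = 20×82/302 = 5.43 V. With the source grounded, V_GS = V_G = 5.43 V.
Assume saturation: I_D = (k_n/2)(V_GS − V_t)² = (0.37/2)×(5.43 − 2.2)² = 0.185×3.23² = 1.93 mA.
V_DS = V_DD − I_D·R_D = 20 − 1.93×0.56 = 18.9 V.
Saturation requires V_DS ≥ V_GS − V_t = 3.23 V; 18.9 ≥ 3.23 ✓.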